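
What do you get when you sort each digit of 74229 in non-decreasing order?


The number 74229 has digits: 7, 4, 2, 2, 9
Sorted: 2, 2, 4, 7, 9
Joining the sorted digits gives the result.
Final answer: 22479


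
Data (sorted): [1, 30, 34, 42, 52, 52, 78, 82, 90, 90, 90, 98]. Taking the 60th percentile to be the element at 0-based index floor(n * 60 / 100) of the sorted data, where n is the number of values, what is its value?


The dataset has n = 12 elements.
Index = floor(12 * 60 / 100) = floor(720 / 100) = floor(7.2) = 7
Counting from index 0 in the sorted data, the element at index 7 is 82.
Final answer: 82


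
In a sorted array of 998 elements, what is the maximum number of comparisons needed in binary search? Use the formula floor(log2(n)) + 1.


Binary search halves the search space each step.
Maximum comparisons = floor(log2(998)) + 1
log2(998) = 9.9629
floor(log2(998)) = 9, so 9 + 1 = 10
Final answer: 10


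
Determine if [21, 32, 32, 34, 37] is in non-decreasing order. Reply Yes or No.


Check consecutive pairs:
  21 <= 32? True
  32 <= 32? True
  32 <= 34? True
  34 <= 37? True
Every consecutive pair is in order, so the list is non-decreasing.
Final answer: Yes


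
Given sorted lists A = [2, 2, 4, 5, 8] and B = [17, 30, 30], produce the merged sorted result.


List A: [2, 2, 4, 5, 8]
List B: [17, 30, 30]
Repeatedly compare the front elements and take the smaller:
  2 vs 17 -> take 2
  2 vs 17 -> take 2
  4 vs 17 -> take 4
  5 vs 17 -> take 5
  8 vs 17 -> take 8
  A is exhausted; append the rest of B: [17, 30, 30]
Final answer: [2, 2, 4, 5, 8, 17, 30, 30]


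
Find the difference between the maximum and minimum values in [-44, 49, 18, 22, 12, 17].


Maximum value: 49
Minimum value: -44
Range = 49 - (-44) = 93
Final answer: 93


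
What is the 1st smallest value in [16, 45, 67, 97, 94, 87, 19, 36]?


Sort ascending: [16, 19, 36, 45, 67, 87, 94, 97]
The 1st element (1-indexed) is at index 0.
Value = 16
Final answer: 16


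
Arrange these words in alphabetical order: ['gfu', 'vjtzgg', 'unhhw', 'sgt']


Compare strings character by character (the first differing letter decides):
  'gfu' < 'sgt' since 'g' < 's' at position 1
  'sgt' < 'unhhw' since 's' < 'u' at position 1
  'unhhw' < 'vjtzgg' since 'u' < 'v' at position 1
Chaining these comparisons gives the alphabetical order.
Final answer: ['gfu', 'sgt', 'unhhw', 'vjtzgg']


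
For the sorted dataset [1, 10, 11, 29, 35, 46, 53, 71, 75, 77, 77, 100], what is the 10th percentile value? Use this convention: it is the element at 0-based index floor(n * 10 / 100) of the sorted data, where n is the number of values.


The dataset has n = 12 elements.
Index = floor(12 * 10 / 100) = floor(120 / 100) = floor(1.2) = 1
Counting from index 0 in the sorted data, the element at index 1 is 10.
Final answer: 10


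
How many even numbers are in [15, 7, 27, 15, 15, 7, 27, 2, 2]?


Check each element:
  15 is odd
  7 is odd
  27 is odd
  15 is odd
  15 is odd
  7 is odd
  27 is odd
  2 is even
  2 is even
Evens: [2, 2]
Count of evens = 2
Final answer: 2


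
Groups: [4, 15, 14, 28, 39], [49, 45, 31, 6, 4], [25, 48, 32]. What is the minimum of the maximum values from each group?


Find max of each group:
  Group 1: [4, 15, 14, 28, 39] -> max = 39
  Group 2: [49, 45, 31, 6, 4] -> max = 49
  Group 3: [25, 48, 32] -> max = 48
Maxes: [39, 49, 48]
Minimum of maxes = 39
Final answer: 39


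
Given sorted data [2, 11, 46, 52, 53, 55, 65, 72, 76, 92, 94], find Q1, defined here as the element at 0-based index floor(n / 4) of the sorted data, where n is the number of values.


The list has n = 11 elements.
Q1 index = floor(11 / 4) = floor(2.75) = 2
Counting from index 0 in the sorted data, the element at index 2 is 46.
Final answer: 46


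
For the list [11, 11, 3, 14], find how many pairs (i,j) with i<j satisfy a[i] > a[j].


For each element, count the later elements that are smaller than it:
  11 (index 0): smaller elements after it = [3] -> 1
  11 (index 1): smaller elements after it = [3] -> 1
  3 (index 2): smaller elements after it = [] -> 0
Total inversions = 1 + 1 + 0 = 2
Final answer: 2


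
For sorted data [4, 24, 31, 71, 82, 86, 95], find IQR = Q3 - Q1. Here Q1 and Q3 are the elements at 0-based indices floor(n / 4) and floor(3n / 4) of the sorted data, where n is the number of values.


The data has n = 7 elements.
Q1 index = floor(7 / 4) = floor(1.75) = 1; Q3 index = floor(3 * 7 / 4) = floor(5.25) = 5
Q1 = element at index 1 = 24
Q3 = element at index 5 = 86
IQR = 86 - 24 = 62
Final answer: 62


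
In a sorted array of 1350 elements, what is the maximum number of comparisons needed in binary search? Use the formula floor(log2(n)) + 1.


Binary search halves the search space each step.
Maximum comparisons = floor(log2(1350)) + 1
log2(1350) = 10.3987
floor(log2(1350)) = 10, so 10 + 1 = 11
Final answer: 11


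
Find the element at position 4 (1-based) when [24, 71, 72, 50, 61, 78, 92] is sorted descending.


Sort descending: [92, 78, 72, 71, 61, 50, 24]
The 4th element (1-indexed) is at index 3.
Value = 71
Final answer: 71


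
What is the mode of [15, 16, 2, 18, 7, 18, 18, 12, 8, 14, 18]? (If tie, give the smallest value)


Count the frequency of each value:
  2 appears 1 time(s)
  7 appears 1 time(s)
  8 appears 1 time(s)
  12 appears 1 time(s)
  14 appears 1 time(s)
  15 appears 1 time(s)
  16 appears 1 time(s)
  18 appears 4 time(s)
Maximum frequency is 4.
Only 18 reaches that frequency, so it is the mode.
Final answer: 18


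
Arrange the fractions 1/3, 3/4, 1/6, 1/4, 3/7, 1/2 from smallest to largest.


Convert to decimal for comparison:
  1/3 = 0.3333
  3/4 = 0.75
  1/6 = 0.1667
  1/4 = 0.25
  3/7 = 0.4286
  1/2 = 0.5
Decimals in increasing order: 0.1667 < 0.25 < 0.3333 < 0.4286 < 0.5 < 0.75
Writing each back as its fraction gives the sorted order.
Final answer: 1/6, 1/4, 1/3, 3/7, 1/2, 3/4


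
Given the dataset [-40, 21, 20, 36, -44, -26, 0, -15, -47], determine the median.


First, sort the list: [-47, -44, -40, -26, -15, 0, 20, 21, 36]
The list has 9 elements (odd count).
The middle index is 4 (0-based), and the element there is -15.
Final answer: -15


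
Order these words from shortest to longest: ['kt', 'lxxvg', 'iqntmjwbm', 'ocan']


Compute lengths:
  'kt' has length 2
  'lxxvg' has length 5
  'iqntmjwbm' has length 9
  'ocan' has length 4
Lengths in increasing order: 2 < 4 < 5 < 9
Listing the words in that order gives the answer.
Final answer: ['kt', 'ocan', 'lxxvg', 'iqntmjwbm']


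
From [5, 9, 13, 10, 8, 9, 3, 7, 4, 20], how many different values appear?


List all unique values:
Distinct values: [3, 4, 5, 7, 8, 9, 10, 13, 20]
Count = 9
Final answer: 9


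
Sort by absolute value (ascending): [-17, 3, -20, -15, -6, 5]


Compute absolute values:
  |-17| = 17
  |3| = 3
  |-20| = 20
  |-15| = 15
  |-6| = 6
  |5| = 5
Absolute values in increasing order: 3 < 5 < 6 < 15 < 17 < 20
Listing the original numbers in that order gives the answer.
Final answer: [3, 5, -6, -15, -17, -20]


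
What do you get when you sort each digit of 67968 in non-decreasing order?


The number 67968 has digits: 6, 7, 9, 6, 8
Sorted: 6, 6, 7, 8, 9
Joining the sorted digits gives the result.
Final answer: 66789


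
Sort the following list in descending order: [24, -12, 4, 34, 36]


Original list: [24, -12, 4, 34, 36]
Repeatedly take the largest remaining element:
  Remaining [24, -12, 4, 34, 36] -> largest is 36
  Remaining [24, -12, 4, 34] -> largest is 34
  Remaining [24, -12, 4] -> largest is 24
  Remaining [-12, 4] -> largest is 4
  Remaining [-12] -> largest is -12
Collecting the picks in order gives the descending list.
Final answer: [36, 34, 24, 4, -12]


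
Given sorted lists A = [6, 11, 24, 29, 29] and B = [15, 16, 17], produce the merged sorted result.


List A: [6, 11, 24, 29, 29]
List B: [15, 16, 17]
Repeatedly compare the front elements and take the smaller:
  6 vs 15 -> take 6
  11 vs 15 -> take 11
  24 vs 15 -> take 15
  24 vs 16 -> take 16
  24 vs 17 -> take 17
  B is exhausted; append the rest of A: [24, 29, 29]
Final answer: [6, 11, 15, 16, 17, 24, 29, 29]


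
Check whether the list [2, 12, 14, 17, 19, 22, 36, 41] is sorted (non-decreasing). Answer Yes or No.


Check consecutive pairs:
  2 <= 12? True
  12 <= 14? True
  14 <= 17? True
  17 <= 19? True
  19 <= 22? True
  22 <= 36? True
  36 <= 41? True
Every consecutive pair is in order, so the list is non-decreasing.
Final answer: Yes


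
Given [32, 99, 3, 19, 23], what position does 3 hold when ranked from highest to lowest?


Sort descending: [99, 32, 23, 19, 3]
Find 3 in the sorted list.
3 is at position 5.
Final answer: 5


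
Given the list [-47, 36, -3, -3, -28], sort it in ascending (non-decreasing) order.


Original list: [-47, 36, -3, -3, -28]
Repeatedly take the smallest remaining element:
  Remaining [-47, 36, -3, -3, -28] -> smallest is -47
  Remaining [36, -3, -3, -28] -> smallest is -28
  Remaining [36, -3, -3] -> smallest is -3
  Remaining [36, -3] -> smallest is -3
  Remaining [36] -> smallest is 36
Collecting the picks in order gives the sorted list.
Final answer: [-47, -28, -3, -3, 36]


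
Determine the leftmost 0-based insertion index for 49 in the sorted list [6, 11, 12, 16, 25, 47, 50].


List is sorted: [6, 11, 12, 16, 25, 47, 50]
We need the leftmost position where 49 can be inserted, i.e. the first index whose element is >= 49 (or the end of the list if none is).
Binary search with low=0, high=7 (0-based indices):
  low=0, high=7, mid=3: a[3]=16 < 49, so low = 4
  low=4, high=7, mid=5: a[5]=47 < 49, so low = 6
  low=6, high=7, mid=6: a[6]=50 >= 49, so high = 6
Now low = high = 6, so the insertion index is 6.
Final answer: 6


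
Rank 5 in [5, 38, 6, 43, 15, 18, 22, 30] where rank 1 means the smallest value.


Sort ascending: [5, 6, 15, 18, 22, 30, 38, 43]
Find 5 in the sorted list.
5 is at position 1 (1-indexed).
Final answer: 1


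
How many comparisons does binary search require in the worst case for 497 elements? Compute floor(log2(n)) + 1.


Binary search halves the search space each step.
Maximum comparisons = floor(log2(497)) + 1
log2(497) = 8.9571
floor(log2(497)) = 8, so 8 + 1 = 9
Final answer: 9


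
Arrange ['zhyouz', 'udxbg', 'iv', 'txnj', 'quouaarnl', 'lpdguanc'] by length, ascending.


Compute lengths:
  'zhyouz' has length 6
  'udxbg' has length 5
  'iv' has length 2
  'txnj' has length 4
  'quouaarnl' has length 9
  'lpdguanc' has length 8
Lengths in increasing order: 2 < 4 < 5 < 6 < 8 < 9
Listing the words in that order gives the answer.
Final answer: ['iv', 'txnj', 'udxbg', 'zhyouz', 'lpdguanc', 'quouaarnl']


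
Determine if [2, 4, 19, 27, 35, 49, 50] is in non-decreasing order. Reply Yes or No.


Check consecutive pairs:
  2 <= 4? True
  4 <= 19? True
  19 <= 27? True
  27 <= 35? True
  35 <= 49? True
  49 <= 50? True
Every consecutive pair is in order, so the list is non-decreasing.
Final answer: Yes


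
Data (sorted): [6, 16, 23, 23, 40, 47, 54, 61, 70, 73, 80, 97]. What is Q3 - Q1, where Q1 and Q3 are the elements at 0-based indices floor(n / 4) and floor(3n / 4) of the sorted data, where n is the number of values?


The data has n = 12 elements.
Q1 index = floor(12 / 4) = floor(3) = 3; Q3 index = floor(3 * 12 / 4) = floor(9) = 9
Q1 = element at index 3 = 23
Q3 = element at index 9 = 73
IQR = 73 - 23 = 50
Final answer: 50


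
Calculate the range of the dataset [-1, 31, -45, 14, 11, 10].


Maximum value: 31
Minimum value: -45
Range = 31 - (-45) = 76
Final answer: 76


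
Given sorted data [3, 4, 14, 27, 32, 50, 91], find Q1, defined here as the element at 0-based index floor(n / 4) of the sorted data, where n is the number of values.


The list has n = 7 elements.
Q1 index = floor(7 / 4) = floor(1.75) = 1
Counting from index 0 in the sorted data, the element at index 1 is 4.
Final answer: 4


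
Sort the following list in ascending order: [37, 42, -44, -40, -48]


Original list: [37, 42, -44, -40, -48]
Repeatedly take the smallest remaining element:
  Remaining [37, 42, -44, -40, -48] -> smallest is -48
  Remaining [37, 42, -44, -40] -> smallest is -44
  Remaining [37, 42, -40] -> smallest is -40
  Remaining [37, 42] -> smallest is 37
  Remaining [42] -> smallest is 42
Collecting the picks in order gives the sorted list.
Final answer: [-48, -44, -40, 37, 42]


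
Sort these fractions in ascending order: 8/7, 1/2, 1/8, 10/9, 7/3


Convert to decimal for comparison:
  8/7 = 1.1429
  1/2 = 0.5
  1/8 = 0.125
  10/9 = 1.1111
  7/3 = 2.3333
Decimals in increasing order: 0.125 < 0.5 < 1.1111 < 1.1429 < 2.3333
Writing each back as its fraction gives the sorted order.
Final answer: 1/8, 1/2, 10/9, 8/7, 7/3


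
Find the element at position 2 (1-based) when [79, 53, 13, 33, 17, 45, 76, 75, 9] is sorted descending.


Sort descending: [79, 76, 75, 53, 45, 33, 17, 13, 9]
The 2nd element (1-indexed) is at index 1.
Value = 76
Final answer: 76


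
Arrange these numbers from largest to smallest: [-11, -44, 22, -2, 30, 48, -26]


Original list: [-11, -44, 22, -2, 30, 48, -26]
Repeatedly take the largest remaining element:
  Remaining [-11, -44, 22, -2, 30, 48, -26] -> largest is 48
  Remaining [-11, -44, 22, -2, 30, -26] -> largest is 30
  Remaining [-11, -44, 22, -2, -26] -> largest is 22
  Remaining [-11, -44, -2, -26] -> largest is -2
  Remaining [-11, -44, -26] -> largest is -11
  Remaining [-44, -26] -> largest is -26
  Remaining [-44] -> largest is -44
Collecting the picks in order gives the descending list.
Final answer: [48, 30, 22, -2, -11, -26, -44]


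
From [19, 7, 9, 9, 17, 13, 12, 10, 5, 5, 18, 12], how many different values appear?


List all unique values:
Distinct values: [5, 7, 9, 10, 12, 13, 17, 18, 19]
Count = 9
Final answer: 9


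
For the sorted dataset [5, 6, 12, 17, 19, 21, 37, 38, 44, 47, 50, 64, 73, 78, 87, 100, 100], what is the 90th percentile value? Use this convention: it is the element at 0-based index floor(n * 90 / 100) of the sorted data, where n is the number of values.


The dataset has n = 17 elements.
Index = floor(17 * 90 / 100) = floor(1530 / 100) = floor(15.3) = 15
Counting from index 0 in the sorted data, the element at index 15 is 100.
Final answer: 100


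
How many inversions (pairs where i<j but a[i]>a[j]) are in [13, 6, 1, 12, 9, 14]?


For each element, count the later elements that are smaller than it:
  13 (index 0): smaller elements after it = [6, 1, 12, 9] -> 4
  6 (index 1): smaller elements after it = [1] -> 1
  1 (index 2): smaller elements after it = [] -> 0
  12 (index 3): smaller elements after it = [9] -> 1
  9 (index 4): smaller elements after it = [] -> 0
Total inversions = 4 + 1 + 0 + 1 + 0 = 6
Final answer: 6


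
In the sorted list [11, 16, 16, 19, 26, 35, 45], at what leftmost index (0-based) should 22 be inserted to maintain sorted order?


List is sorted: [11, 16, 16, 19, 26, 35, 45]
We need the leftmost position where 22 can be inserted, i.e. the first index whose element is >= 22 (or the end of the list if none is).
Binary search with low=0, high=7 (0-based indices):
  low=0, high=7, mid=3: a[3]=19 < 22, so low = 4
  low=4, high=7, mid=5: a[5]=35 >= 22, so high = 5
  low=4, high=5, mid=4: a[4]=26 >= 22, so high = 4
Now low = high = 4, so the insertion index is 4.
Final answer: 4


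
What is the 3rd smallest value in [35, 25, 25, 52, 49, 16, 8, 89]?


Sort ascending: [8, 16, 25, 25, 35, 49, 52, 89]
The 3rd element (1-indexed) is at index 2.
Value = 25
Final answer: 25


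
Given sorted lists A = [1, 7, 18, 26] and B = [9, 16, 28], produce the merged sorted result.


List A: [1, 7, 18, 26]
List B: [9, 16, 28]
Repeatedly compare the front elements and take the smaller:
  1 vs 9 -> take 1
  7 vs 9 -> take 7
  18 vs 9 -> take 9
  18 vs 16 -> take 16
  18 vs 28 -> take 18
  26 vs 28 -> take 26
  A is exhausted; append the rest of B: [28]
Final answer: [1, 7, 9, 16, 18, 26, 28]


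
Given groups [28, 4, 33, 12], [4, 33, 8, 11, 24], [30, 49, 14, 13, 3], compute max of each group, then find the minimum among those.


Find max of each group:
  Group 1: [28, 4, 33, 12] -> max = 33
  Group 2: [4, 33, 8, 11, 24] -> max = 33
  Group 3: [30, 49, 14, 13, 3] -> max = 49
Maxes: [33, 33, 49]
Minimum of maxes = 33
Final answer: 33


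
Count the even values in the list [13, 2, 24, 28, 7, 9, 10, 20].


Check each element:
  13 is odd
  2 is even
  24 is even
  28 is even
  7 is odd
  9 is odd
  10 is even
  20 is even
Evens: [2, 24, 28, 10, 20]
Count of evens = 5
Final answer: 5


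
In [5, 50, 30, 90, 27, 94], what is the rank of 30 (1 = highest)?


Sort descending: [94, 90, 50, 30, 27, 5]
Find 30 in the sorted list.
30 is at position 4.
Final answer: 4


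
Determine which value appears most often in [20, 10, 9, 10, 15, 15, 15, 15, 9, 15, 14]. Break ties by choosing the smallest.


Count the frequency of each value:
  9 appears 2 time(s)
  10 appears 2 time(s)
  14 appears 1 time(s)
  15 appears 5 time(s)
  20 appears 1 time(s)
Maximum frequency is 5.
Only 15 reaches that frequency, so it is the mode.
Final answer: 15


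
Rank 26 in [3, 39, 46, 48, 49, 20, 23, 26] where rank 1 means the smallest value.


Sort ascending: [3, 20, 23, 26, 39, 46, 48, 49]
Find 26 in the sorted list.
26 is at position 4 (1-indexed).
Final answer: 4


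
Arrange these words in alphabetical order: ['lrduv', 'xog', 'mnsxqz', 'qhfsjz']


Compare strings character by character (the first differing letter decides):
  'lrduv' < 'mnsxqz' since 'l' < 'm' at position 1
  'mnsxqz' < 'qhfsjz' since 'm' < 'q' at position 1
  'qhfsjz' < 'xog' since 'q' < 'x' at position 1
Chaining these comparisons gives the alphabetical order.
Final answer: ['lrduv', 'mnsxqz', 'qhfsjz', 'xog']


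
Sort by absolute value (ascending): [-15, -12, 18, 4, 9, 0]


Compute absolute values:
  |-15| = 15
  |-12| = 12
  |18| = 18
  |4| = 4
  |9| = 9
  |0| = 0
Absolute values in increasing order: 0 < 4 < 9 < 12 < 15 < 18
Listing the original numbers in that order gives the answer.
Final answer: [0, 4, 9, -12, -15, 18]


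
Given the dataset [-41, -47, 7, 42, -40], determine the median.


First, sort the list: [-47, -41, -40, 7, 42]
The list has 5 elements (odd count).
The middle index is 2 (0-based), and the element there is -40.
Final answer: -40


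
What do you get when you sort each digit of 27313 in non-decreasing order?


The number 27313 has digits: 2, 7, 3, 1, 3
Sorted: 1, 2, 3, 3, 7
Joining the sorted digits gives the result.
Final answer: 12337


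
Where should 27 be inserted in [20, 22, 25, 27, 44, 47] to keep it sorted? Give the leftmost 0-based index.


List is sorted: [20, 22, 25, 27, 44, 47]
We need the leftmost position where 27 can be inserted, i.e. the first index whose element is >= 27 (or the end of the list if none is).
Binary search with low=0, high=6 (0-based indices):
  low=0, high=6, mid=3: a[3]=27 >= 27, so high = 3
  low=0, high=3, mid=1: a[1]=22 < 27, so low = 2
  low=2, high=3, mid=2: a[2]=25 < 27, so low = 3
Now low = high = 3, so the insertion index is 3.
Final answer: 3


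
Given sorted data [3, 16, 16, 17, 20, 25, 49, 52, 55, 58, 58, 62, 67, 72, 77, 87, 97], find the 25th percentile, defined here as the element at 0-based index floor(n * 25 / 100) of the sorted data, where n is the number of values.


The dataset has n = 17 elements.
Index = floor(17 * 25 / 100) = floor(425 / 100) = floor(4.25) = 4
Counting from index 0 in the sorted data, the element at index 4 is 20.
Final answer: 20


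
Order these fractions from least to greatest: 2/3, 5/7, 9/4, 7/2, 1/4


Convert to decimal for comparison:
  2/3 = 0.6667
  5/7 = 0.7143
  9/4 = 2.25
  7/2 = 3.5
  1/4 = 0.25
Decimals in increasing order: 0.25 < 0.6667 < 0.7143 < 2.25 < 3.5
Writing each back as its fraction gives the sorted order.
Final answer: 1/4, 2/3, 5/7, 9/4, 7/2


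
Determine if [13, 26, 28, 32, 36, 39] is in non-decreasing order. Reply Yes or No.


Check consecutive pairs:
  13 <= 26? True
  26 <= 28? True
  28 <= 32? True
  32 <= 36? True
  36 <= 39? True
Every consecutive pair is in order, so the list is non-decreasing.
Final answer: Yes


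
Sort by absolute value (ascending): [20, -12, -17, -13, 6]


Compute absolute values:
  |20| = 20
  |-12| = 12
  |-17| = 17
  |-13| = 13
  |6| = 6
Absolute values in increasing order: 6 < 12 < 13 < 17 < 20
Listing the original numbers in that order gives the answer.
Final answer: [6, -12, -13, -17, 20]


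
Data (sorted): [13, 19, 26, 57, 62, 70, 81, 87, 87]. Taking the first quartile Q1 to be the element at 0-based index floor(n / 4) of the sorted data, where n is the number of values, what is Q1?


The list has n = 9 elements.
Q1 index = floor(9 / 4) = floor(2.25) = 2
Counting from index 0 in the sorted data, the element at index 2 is 26.
Final answer: 26


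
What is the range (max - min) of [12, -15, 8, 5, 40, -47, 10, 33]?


Maximum value: 40
Minimum value: -47
Range = 40 - (-47) = 87
Final answer: 87


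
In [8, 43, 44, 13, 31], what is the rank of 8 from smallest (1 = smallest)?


Sort ascending: [8, 13, 31, 43, 44]
Find 8 in the sorted list.
8 is at position 1 (1-indexed).
Final answer: 1


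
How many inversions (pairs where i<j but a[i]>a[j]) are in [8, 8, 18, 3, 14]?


For each element, count the later elements that are smaller than it:
  8 (index 0): smaller elements after it = [3] -> 1
  8 (index 1): smaller elements after it = [3] -> 1
  18 (index 2): smaller elements after it = [3, 14] -> 2
  3 (index 3): smaller elements after it = [] -> 0
Total inversions = 1 + 1 + 2 + 0 = 4
Final answer: 4


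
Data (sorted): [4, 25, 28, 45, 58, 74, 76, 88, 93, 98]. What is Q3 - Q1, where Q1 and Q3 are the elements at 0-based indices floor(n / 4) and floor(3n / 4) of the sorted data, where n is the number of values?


The data has n = 10 elements.
Q1 index = floor(10 / 4) = floor(2.5) = 2; Q3 index = floor(3 * 10 / 4) = floor(7.5) = 7
Q1 = element at index 2 = 28
Q3 = element at index 7 = 88
IQR = 88 - 28 = 60
Final answer: 60


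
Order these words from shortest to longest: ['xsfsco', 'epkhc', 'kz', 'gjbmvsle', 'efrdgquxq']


Compute lengths:
  'xsfsco' has length 6
  'epkhc' has length 5
  'kz' has length 2
  'gjbmvsle' has length 8
  'efrdgquxq' has length 9
Lengths in increasing order: 2 < 5 < 6 < 8 < 9
Listing the words in that order gives the answer.
Final answer: ['kz', 'epkhc', 'xsfsco', 'gjbmvsle', 'efrdgquxq']


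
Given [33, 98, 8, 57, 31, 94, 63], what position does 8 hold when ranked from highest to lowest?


Sort descending: [98, 94, 63, 57, 33, 31, 8]
Find 8 in the sorted list.
8 is at position 7.
Final answer: 7


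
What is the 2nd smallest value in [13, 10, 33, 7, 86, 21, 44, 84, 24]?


Sort ascending: [7, 10, 13, 21, 24, 33, 44, 84, 86]
The 2nd element (1-indexed) is at index 1.
Value = 10
Final answer: 10


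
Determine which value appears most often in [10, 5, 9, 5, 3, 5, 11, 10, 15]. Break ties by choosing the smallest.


Count the frequency of each value:
  3 appears 1 time(s)
  5 appears 3 time(s)
  9 appears 1 time(s)
  10 appears 2 time(s)
  11 appears 1 time(s)
  15 appears 1 time(s)
Maximum frequency is 3.
Only 5 reaches that frequency, so it is the mode.
Final answer: 5


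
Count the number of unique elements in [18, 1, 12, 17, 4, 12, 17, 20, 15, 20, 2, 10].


List all unique values:
Distinct values: [1, 2, 4, 10, 12, 15, 17, 18, 20]
Count = 9
Final answer: 9


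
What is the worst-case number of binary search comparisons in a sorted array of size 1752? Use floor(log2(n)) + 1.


Binary search halves the search space each step.
Maximum comparisons = floor(log2(1752)) + 1
log2(1752) = 10.7748
floor(log2(1752)) = 10, so 10 + 1 = 11
Final answer: 11


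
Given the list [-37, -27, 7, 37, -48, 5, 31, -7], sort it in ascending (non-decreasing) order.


Original list: [-37, -27, 7, 37, -48, 5, 31, -7]
Repeatedly take the smallest remaining element:
  Remaining [-37, -27, 7, 37, -48, 5, 31, -7] -> smallest is -48
  Remaining [-37, -27, 7, 37, 5, 31, -7] -> smallest is -37
  Remaining [-27, 7, 37, 5, 31, -7] -> smallest is -27
  Remaining [7, 37, 5, 31, -7] -> smallest is -7
  Remaining [7, 37, 5, 31] -> smallest is 5
  Remaining [7, 37, 31] -> smallest is 7
  Remaining [37, 31] -> smallest is 31
  Remaining [37] -> smallest is 37
Collecting the picks in order gives the sorted list.
Final answer: [-48, -37, -27, -7, 5, 7, 31, 37]


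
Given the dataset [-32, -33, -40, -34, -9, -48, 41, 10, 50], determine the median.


First, sort the list: [-48, -40, -34, -33, -32, -9, 10, 41, 50]
The list has 9 elements (odd count).
The middle index is 4 (0-based), and the element there is -32.
Final answer: -32


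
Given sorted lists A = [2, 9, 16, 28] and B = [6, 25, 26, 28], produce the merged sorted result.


List A: [2, 9, 16, 28]
List B: [6, 25, 26, 28]
Repeatedly compare the front elements and take the smaller:
  2 vs 6 -> take 2
  9 vs 6 -> take 6
  9 vs 25 -> take 9
  16 vs 25 -> take 16
  28 vs 25 -> take 25
  28 vs 26 -> take 26
  28 vs 28 -> take 28
  A is exhausted; append the rest of B: [28]
Final answer: [2, 6, 9, 16, 25, 26, 28, 28]


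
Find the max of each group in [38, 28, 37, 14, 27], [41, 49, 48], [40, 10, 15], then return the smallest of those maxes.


Find max of each group:
  Group 1: [38, 28, 37, 14, 27] -> max = 38
  Group 2: [41, 49, 48] -> max = 49
  Group 3: [40, 10, 15] -> max = 40
Maxes: [38, 49, 40]
Minimum of maxes = 38
Final answer: 38


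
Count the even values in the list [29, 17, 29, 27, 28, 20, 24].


Check each element:
  29 is odd
  17 is odd
  29 is odd
  27 is odd
  28 is even
  20 is even
  24 is even
Evens: [28, 20, 24]
Count of evens = 3
Final answer: 3


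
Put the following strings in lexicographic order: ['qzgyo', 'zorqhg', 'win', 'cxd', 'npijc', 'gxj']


Compare strings character by character (the first differing letter decides):
  'cxd' < 'gxj' since 'c' < 'g' at position 1
  'gxj' < 'npijc' since 'g' < 'n' at position 1
  'npijc' < 'qzgyo' since 'n' < 'q' at position 1
  'qzgyo' < 'win' since 'q' < 'w' at position 1
  'win' < 'zorqhg' since 'w' < 'z' at position 1
Chaining these comparisons gives the alphabetical order.
Final answer: ['cxd', 'gxj', 'npijc', 'qzgyo', 'win', 'zorqhg']


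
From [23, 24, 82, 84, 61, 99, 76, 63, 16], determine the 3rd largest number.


Sort descending: [99, 84, 82, 76, 63, 61, 24, 23, 16]
The 3rd element (1-indexed) is at index 2.
Value = 82
Final answer: 82


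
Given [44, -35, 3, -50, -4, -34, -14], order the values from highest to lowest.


Original list: [44, -35, 3, -50, -4, -34, -14]
Repeatedly take the largest remaining element:
  Remaining [44, -35, 3, -50, -4, -34, -14] -> largest is 44
  Remaining [-35, 3, -50, -4, -34, -14] -> largest is 3
  Remaining [-35, -50, -4, -34, -14] -> largest is -4
  Remaining [-35, -50, -34, -14] -> largest is -14
  Remaining [-35, -50, -34] -> largest is -34
  Remaining [-35, -50] -> largest is -35
  Remaining [-50] -> largest is -50
Collecting the picks in order gives the descending list.
Final answer: [44, 3, -4, -14, -34, -35, -50]


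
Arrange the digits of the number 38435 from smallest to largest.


The number 38435 has digits: 3, 8, 4, 3, 5
Sorted: 3, 3, 4, 5, 8
Joining the sorted digits gives the result.
Final answer: 33458


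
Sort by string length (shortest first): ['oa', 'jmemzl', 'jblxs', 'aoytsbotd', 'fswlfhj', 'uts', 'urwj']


Compute lengths:
  'oa' has length 2
  'jmemzl' has length 6
  'jblxs' has length 5
  'aoytsbotd' has length 9
  'fswlfhj' has length 7
  'uts' has length 3
  'urwj' has length 4
Lengths in increasing order: 2 < 3 < 4 < 5 < 6 < 7 < 9
Listing the words in that order gives the answer.
Final answer: ['oa', 'uts', 'urwj', 'jblxs', 'jmemzl', 'fswlfhj', 'aoytsbotd']


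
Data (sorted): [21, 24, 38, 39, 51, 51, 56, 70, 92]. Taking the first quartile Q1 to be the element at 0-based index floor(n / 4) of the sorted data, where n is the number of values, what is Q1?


The list has n = 9 elements.
Q1 index = floor(9 / 4) = floor(2.25) = 2
Counting from index 0 in the sorted data, the element at index 2 is 38.
Final answer: 38


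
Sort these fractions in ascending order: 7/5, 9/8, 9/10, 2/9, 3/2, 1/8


Convert to decimal for comparison:
  7/5 = 1.4
  9/8 = 1.125
  9/10 = 0.9
  2/9 = 0.2222
  3/2 = 1.5
  1/8 = 0.125
Decimals in increasing order: 0.125 < 0.2222 < 0.9 < 1.125 < 1.4 < 1.5
Writing each back as its fraction gives the sorted order.
Final answer: 1/8, 2/9, 9/10, 9/8, 7/5, 3/2


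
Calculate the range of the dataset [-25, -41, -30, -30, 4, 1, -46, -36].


Maximum value: 4
Minimum value: -46
Range = 4 - (-46) = 50
Final answer: 50


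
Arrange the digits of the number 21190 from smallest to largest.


The number 21190 has digits: 2, 1, 1, 9, 0
Sorted: 0, 1, 1, 2, 9
Joining the sorted digits gives the result.
Final answer: 01129


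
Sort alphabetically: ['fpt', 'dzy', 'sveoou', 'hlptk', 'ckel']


Compare strings character by character (the first differing letter decides):
  'ckel' < 'dzy' since 'c' < 'd' at position 1
  'dzy' < 'fpt' since 'd' < 'f' at position 1
  'fpt' < 'hlptk' since 'f' < 'h' at position 1
  'hlptk' < 'sveoou' since 'h' < 's' at position 1
Chaining these comparisons gives the alphabetical order.
Final answer: ['ckel', 'dzy', 'fpt', 'hlptk', 'sveoou']


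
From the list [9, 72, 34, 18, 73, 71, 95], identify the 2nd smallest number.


Sort ascending: [9, 18, 34, 71, 72, 73, 95]
The 2nd element (1-indexed) is at index 1.
Value = 18
Final answer: 18


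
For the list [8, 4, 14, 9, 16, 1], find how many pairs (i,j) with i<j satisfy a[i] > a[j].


For each element, count the later elements that are smaller than it:
  8 (index 0): smaller elements after it = [4, 1] -> 2
  4 (index 1): smaller elements after it = [1] -> 1
  14 (index 2): smaller elements after it = [9, 1] -> 2
  9 (index 3): smaller elements after it = [1] -> 1
  16 (index 4): smaller elements after it = [1] -> 1
Total inversions = 2 + 1 + 2 + 1 + 1 = 7
Final answer: 7


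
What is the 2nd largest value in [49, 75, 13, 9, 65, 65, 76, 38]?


Sort descending: [76, 75, 65, 65, 49, 38, 13, 9]
The 2nd element (1-indexed) is at index 1.
Value = 75
Final answer: 75


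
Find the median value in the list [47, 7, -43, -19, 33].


First, sort the list: [-43, -19, 7, 33, 47]
The list has 5 elements (odd count).
The middle index is 2 (0-based), and the element there is 7.
Final answer: 7


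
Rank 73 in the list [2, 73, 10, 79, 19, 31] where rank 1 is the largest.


Sort descending: [79, 73, 31, 19, 10, 2]
Find 73 in the sorted list.
73 is at position 2.
Final answer: 2


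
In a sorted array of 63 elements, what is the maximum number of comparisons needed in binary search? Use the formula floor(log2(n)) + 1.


Binary search halves the search space each step.
Maximum comparisons = floor(log2(63)) + 1
log2(63) = 5.9773
floor(log2(63)) = 5, so 5 + 1 = 6
Final answer: 6


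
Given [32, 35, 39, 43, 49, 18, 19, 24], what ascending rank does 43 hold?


Sort ascending: [18, 19, 24, 32, 35, 39, 43, 49]
Find 43 in the sorted list.
43 is at position 7 (1-indexed).
Final answer: 7


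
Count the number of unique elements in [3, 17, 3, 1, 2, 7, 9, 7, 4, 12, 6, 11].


List all unique values:
Distinct values: [1, 2, 3, 4, 6, 7, 9, 11, 12, 17]
Count = 10
Final answer: 10


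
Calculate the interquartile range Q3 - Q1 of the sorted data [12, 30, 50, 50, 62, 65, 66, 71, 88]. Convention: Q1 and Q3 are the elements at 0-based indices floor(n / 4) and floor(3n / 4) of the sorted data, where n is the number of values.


The data has n = 9 elements.
Q1 index = floor(9 / 4) = floor(2.25) = 2; Q3 index = floor(3 * 9 / 4) = floor(6.75) = 6
Q1 = element at index 2 = 50
Q3 = element at index 6 = 66
IQR = 66 - 50 = 16
Final answer: 16


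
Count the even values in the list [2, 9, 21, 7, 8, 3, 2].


Check each element:
  2 is even
  9 is odd
  21 is odd
  7 is odd
  8 is even
  3 is odd
  2 is even
Evens: [2, 8, 2]
Count of evens = 3
Final answer: 3


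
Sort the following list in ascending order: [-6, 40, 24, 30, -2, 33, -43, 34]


Original list: [-6, 40, 24, 30, -2, 33, -43, 34]
Repeatedly take the smallest remaining element:
  Remaining [-6, 40, 24, 30, -2, 33, -43, 34] -> smallest is -43
  Remaining [-6, 40, 24, 30, -2, 33, 34] -> smallest is -6
  Remaining [40, 24, 30, -2, 33, 34] -> smallest is -2
  Remaining [40, 24, 30, 33, 34] -> smallest is 24
  Remaining [40, 30, 33, 34] -> smallest is 30
  Remaining [40, 33, 34] -> smallest is 33
  Remaining [40, 34] -> smallest is 34
  Remaining [40] -> smallest is 40
Collecting the picks in order gives the sorted list.
Final answer: [-43, -6, -2, 24, 30, 33, 34, 40]


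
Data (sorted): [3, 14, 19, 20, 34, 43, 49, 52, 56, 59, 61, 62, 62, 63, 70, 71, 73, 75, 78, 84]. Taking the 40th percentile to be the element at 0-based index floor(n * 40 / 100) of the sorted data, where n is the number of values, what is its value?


The dataset has n = 20 elements.
Index = floor(20 * 40 / 100) = floor(800 / 100) = floor(8) = 8
Counting from index 0 in the sorted data, the element at index 8 is 56.
Final answer: 56


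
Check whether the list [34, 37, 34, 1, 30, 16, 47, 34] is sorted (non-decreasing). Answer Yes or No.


Check consecutive pairs:
  34 <= 37? True
  37 <= 34? False
  34 <= 1? False
  1 <= 30? True
  30 <= 16? False
  16 <= 47? True
  47 <= 34? False
4 consecutive pair(s) are out of order, so the list is not sorted.
Final answer: No


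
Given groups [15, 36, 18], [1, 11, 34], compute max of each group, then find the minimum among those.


Find max of each group:
  Group 1: [15, 36, 18] -> max = 36
  Group 2: [1, 11, 34] -> max = 34
Maxes: [36, 34]
Minimum of maxes = 34
Final answer: 34


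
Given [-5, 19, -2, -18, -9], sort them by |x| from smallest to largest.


Compute absolute values:
  |-5| = 5
  |19| = 19
  |-2| = 2
  |-18| = 18
  |-9| = 9
Absolute values in increasing order: 2 < 5 < 9 < 18 < 19
Listing the original numbers in that order gives the answer.
Final answer: [-2, -5, -9, -18, 19]


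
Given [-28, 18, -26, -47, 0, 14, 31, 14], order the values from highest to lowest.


Original list: [-28, 18, -26, -47, 0, 14, 31, 14]
Repeatedly take the largest remaining element:
  Remaining [-28, 18, -26, -47, 0, 14, 31, 14] -> largest is 31
  Remaining [-28, 18, -26, -47, 0, 14, 14] -> largest is 18
  Remaining [-28, -26, -47, 0, 14, 14] -> largest is 14
  Remaining [-28, -26, -47, 0, 14] -> largest is 14
  Remaining [-28, -26, -47, 0] -> largest is 0
  Remaining [-28, -26, -47] -> largest is -26
  Remaining [-28, -47] -> largest is -28
  Remaining [-47] -> largest is -47
Collecting the picks in order gives the descending list.
Final answer: [31, 18, 14, 14, 0, -26, -28, -47]


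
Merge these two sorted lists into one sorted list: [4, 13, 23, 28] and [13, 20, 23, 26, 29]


List A: [4, 13, 23, 28]
List B: [13, 20, 23, 26, 29]
Repeatedly compare the front elements and take the smaller:
  4 vs 13 -> take 4
  13 vs 13 -> take 13
  23 vs 13 -> take 13
  23 vs 20 -> take 20
  23 vs 23 -> take 23
  28 vs 23 -> take 23
  28 vs 26 -> take 26
  28 vs 29 -> take 28
  A is exhausted; append the rest of B: [29]
Final answer: [4, 13, 13, 20, 23, 23, 26, 28, 29]


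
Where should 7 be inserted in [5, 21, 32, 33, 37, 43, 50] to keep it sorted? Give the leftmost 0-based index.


List is sorted: [5, 21, 32, 33, 37, 43, 50]
We need the leftmost position where 7 can be inserted, i.e. the first index whose element is >= 7 (or the end of the list if none is).
Binary search with low=0, high=7 (0-based indices):
  low=0, high=7, mid=3: a[3]=33 >= 7, so high = 3
  low=0, high=3, mid=1: a[1]=21 >= 7, so high = 1
  low=0, high=1, mid=0: a[0]=5 < 7, so low = 1
Now low = high = 1, so the insertion index is 1.
Final answer: 1


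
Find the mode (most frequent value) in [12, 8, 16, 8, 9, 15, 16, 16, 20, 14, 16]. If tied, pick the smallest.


Count the frequency of each value:
  8 appears 2 time(s)
  9 appears 1 time(s)
  12 appears 1 time(s)
  14 appears 1 time(s)
  15 appears 1 time(s)
  16 appears 4 time(s)
  20 appears 1 time(s)
Maximum frequency is 4.
Only 16 reaches that frequency, so it is the mode.
Final answer: 16


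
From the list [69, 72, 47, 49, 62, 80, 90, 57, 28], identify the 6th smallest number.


Sort ascending: [28, 47, 49, 57, 62, 69, 72, 80, 90]
The 6th element (1-indexed) is at index 5.
Value = 69
Final answer: 69


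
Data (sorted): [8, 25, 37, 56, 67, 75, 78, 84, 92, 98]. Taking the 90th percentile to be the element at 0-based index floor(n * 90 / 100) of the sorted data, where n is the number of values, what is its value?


The dataset has n = 10 elements.
Index = floor(10 * 90 / 100) = floor(900 / 100) = floor(9) = 9
Counting from index 0 in the sorted data, the element at index 9 is 98.
Final answer: 98


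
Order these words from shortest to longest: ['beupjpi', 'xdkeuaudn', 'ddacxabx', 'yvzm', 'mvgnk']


Compute lengths:
  'beupjpi' has length 7
  'xdkeuaudn' has length 9
  'ddacxabx' has length 8
  'yvzm' has length 4
  'mvgnk' has length 5
Lengths in increasing order: 4 < 5 < 7 < 8 < 9
Listing the words in that order gives the answer.
Final answer: ['yvzm', 'mvgnk', 'beupjpi', 'ddacxabx', 'xdkeuaudn']


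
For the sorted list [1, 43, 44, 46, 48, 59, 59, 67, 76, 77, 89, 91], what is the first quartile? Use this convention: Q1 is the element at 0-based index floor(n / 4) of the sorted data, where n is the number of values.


The list has n = 12 elements.
Q1 index = floor(12 / 4) = floor(3) = 3
Counting from index 0 in the sorted data, the element at index 3 is 46.
Final answer: 46


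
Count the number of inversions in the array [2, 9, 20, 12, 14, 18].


For each element, count the later elements that are smaller than it:
  2 (index 0): smaller elements after it = [] -> 0
  9 (index 1): smaller elements after it = [] -> 0
  20 (index 2): smaller elements after it = [12, 14, 18] -> 3
  12 (index 3): smaller elements after it = [] -> 0
  14 (index 4): smaller elements after it = [] -> 0
Total inversions = 0 + 0 + 3 + 0 + 0 = 3
Final answer: 3


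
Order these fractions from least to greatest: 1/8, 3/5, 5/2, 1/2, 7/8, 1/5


Convert to decimal for comparison:
  1/8 = 0.125
  3/5 = 0.6
  5/2 = 2.5
  1/2 = 0.5
  7/8 = 0.875
  1/5 = 0.2
Decimals in increasing order: 0.125 < 0.2 < 0.5 < 0.6 < 0.875 < 2.5
Writing each back as its fraction gives the sorted order.
Final answer: 1/8, 1/5, 1/2, 3/5, 7/8, 5/2


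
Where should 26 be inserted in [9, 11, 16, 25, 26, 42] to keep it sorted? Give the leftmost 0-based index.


List is sorted: [9, 11, 16, 25, 26, 42]
We need the leftmost position where 26 can be inserted, i.e. the first index whose element is >= 26 (or the end of the list if none is).
Binary search with low=0, high=6 (0-based indices):
  low=0, high=6, mid=3: a[3]=25 < 26, so low = 4
  low=4, high=6, mid=5: a[5]=42 >= 26, so high = 5
  low=4, high=5, mid=4: a[4]=26 >= 26, so high = 4
Now low = high = 4, so the insertion index is 4.
Final answer: 4


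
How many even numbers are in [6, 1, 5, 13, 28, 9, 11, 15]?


Check each element:
  6 is even
  1 is odd
  5 is odd
  13 is odd
  28 is even
  9 is odd
  11 is odd
  15 is odd
Evens: [6, 28]
Count of evens = 2
Final answer: 2


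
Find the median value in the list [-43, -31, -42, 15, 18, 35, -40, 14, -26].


First, sort the list: [-43, -42, -40, -31, -26, 14, 15, 18, 35]
The list has 9 elements (odd count).
The middle index is 4 (0-based), and the element there is -26.
Final answer: -26


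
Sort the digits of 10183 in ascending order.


The number 10183 has digits: 1, 0, 1, 8, 3
Sorted: 0, 1, 1, 3, 8
Joining the sorted digits gives the result.
Final answer: 01138


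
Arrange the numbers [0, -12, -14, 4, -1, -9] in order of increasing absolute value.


Compute absolute values:
  |0| = 0
  |-12| = 12
  |-14| = 14
  |4| = 4
  |-1| = 1
  |-9| = 9
Absolute values in increasing order: 0 < 1 < 4 < 9 < 12 < 14
Listing the original numbers in that order gives the answer.
Final answer: [0, -1, 4, -9, -12, -14]
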